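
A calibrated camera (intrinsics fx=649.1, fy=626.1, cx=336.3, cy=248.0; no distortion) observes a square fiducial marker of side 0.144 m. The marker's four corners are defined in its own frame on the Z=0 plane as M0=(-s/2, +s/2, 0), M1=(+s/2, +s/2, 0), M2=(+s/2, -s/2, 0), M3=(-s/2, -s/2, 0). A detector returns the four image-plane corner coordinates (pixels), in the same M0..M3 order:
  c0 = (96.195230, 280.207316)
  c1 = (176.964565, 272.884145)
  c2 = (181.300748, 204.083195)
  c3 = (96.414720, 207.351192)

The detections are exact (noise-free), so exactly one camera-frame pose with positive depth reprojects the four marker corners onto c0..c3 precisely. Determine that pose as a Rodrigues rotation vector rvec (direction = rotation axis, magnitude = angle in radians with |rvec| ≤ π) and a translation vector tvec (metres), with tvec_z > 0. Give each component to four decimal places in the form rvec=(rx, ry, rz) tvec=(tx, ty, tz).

Intrinsics K: fx=649.1, fy=626.1, cx=336.3, cy=248.0
Marker side s = 0.144 m; corners in marker frame (Z=0):
  M0 = (-0.0720, +0.0720, 0)
  M1 = (+0.0720, +0.0720, 0)
  M2 = (+0.0720, -0.0720, 0)
  M3 = (-0.0720, -0.0720, 0)
Detected image corners:
  c0 = (96.195230, 280.207316) px
  c1 = (176.964565, 272.884145) px
  c2 = (181.300748, 204.083195) px
  c3 = (96.414720, 207.351192) px
Planar DLT: solve 8×8 A·h = b for H (H[2,2]=1):
  H  [+633.25511 +32.88586 +138.95465]
  H  [+65.16848 +577.47522 +241.96041]
  H  [+0.42427 +0.35682 +1.00000]
B = K⁻¹H; ‖b₁‖=0.869075, ‖b₂‖=0.869075; λ = 2/(‖b₁‖+‖b₂‖) = 1.150648, sign → tz>0 ⇒ λ=+1.150648
r₁ = λ·B[:,0] = (+0.86963,-0.07361,+0.48819); r₂ = λ·B[:,1] = (-0.15442,+0.89866,+0.41057)
r₃ = r₁×r₂ = (-0.46893,-0.43243,+0.77013); SVD([r₁ r₂ r₃]) → R = UVᵀ:
  R  [+0.86963 -0.15442 -0.46893]
  R  [-0.07361 +0.89866 -0.43243]
  R  [+0.48819 +0.41057 +0.77013]
t = (-0.34983, -0.01110, +1.15065) m
tr R = 2.538417; θ = arccos((tr R − 1)/2) = 0.693195 rad = 39.717°
axis k = ((R−Rᵀ)₃₂, (R−Rᵀ)₁₃, (R−Rᵀ)₂₁) / (2 sinθ) = (+0.659634, -0.748922, +0.063238)
rvec = θ·k = (+0.457255, -0.519149, +0.043836)

rvec=(0.4573, -0.5191, 0.0438) tvec=(-0.3498, -0.0111, 1.1506)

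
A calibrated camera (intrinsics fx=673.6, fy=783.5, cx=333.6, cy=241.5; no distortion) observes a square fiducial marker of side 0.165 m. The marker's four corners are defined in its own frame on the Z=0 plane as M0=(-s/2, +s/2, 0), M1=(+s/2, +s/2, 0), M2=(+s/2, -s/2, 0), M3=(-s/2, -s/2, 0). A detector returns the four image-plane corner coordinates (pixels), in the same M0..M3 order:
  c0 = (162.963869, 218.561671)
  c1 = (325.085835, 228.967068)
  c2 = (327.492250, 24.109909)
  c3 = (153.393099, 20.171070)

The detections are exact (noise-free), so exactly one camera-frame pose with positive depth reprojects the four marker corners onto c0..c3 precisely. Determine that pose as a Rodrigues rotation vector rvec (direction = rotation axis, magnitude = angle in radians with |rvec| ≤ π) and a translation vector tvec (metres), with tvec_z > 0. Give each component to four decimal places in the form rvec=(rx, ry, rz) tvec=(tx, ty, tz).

Intrinsics K: fx=673.6, fy=783.5, cx=333.6, cy=241.5
Marker side s = 0.165 m; corners in marker frame (Z=0):
  M0 = (-0.0825, +0.0825, 0)
  M1 = (+0.0825, +0.0825, 0)
  M2 = (+0.0825, -0.0825, 0)
  M3 = (-0.0825, -0.0825, 0)
Detected image corners:
  c0 = (162.963869, 218.561671) px
  c1 = (325.085835, 228.967068) px
  c2 = (327.492250, 24.109909) px
  c3 = (153.393099, 20.171070) px
Planar DLT: solve 8×8 A·h = b for H (H[2,2]=1):
  H  [+966.70147 +128.01697 +240.84269]
  H  [+18.36534 +1275.26352 +126.51875]
  H  [-0.20990 +0.43627 +1.00000]
B = K⁻¹H; ‖b₁‖=1.555823, ‖b₂‖=1.555823; λ = 2/(‖b₁‖+‖b₂‖) = 0.642746, sign → tz>0 ⇒ λ=+0.642746
r₁ = λ·B[:,0] = (+0.98924,+0.05665,-0.13491); r₂ = λ·B[:,1] = (-0.01672,+0.95974,+0.28041)
r₃ = r₁×r₂ = (+0.14536,-0.27513,+0.95035); SVD([r₁ r₂ r₃]) → R = UVᵀ:
  R  [+0.98924 -0.01672 +0.14536]
  R  [+0.05665 +0.95974 -0.27513]
  R  [-0.13491 +0.28041 +0.95035]
t = (-0.08851, -0.09433, +0.64275) m
tr R = 2.899325; θ = arccos((tr R − 1)/2) = 0.318639 rad = 18.257°
axis k = ((R−Rᵀ)₃₂, (R−Rᵀ)₁₃, (R−Rᵀ)₂₁) / (2 sinθ) = (+0.886670, +0.447329, +0.117099)
rvec = θ·k = (+0.282528, +0.142537, +0.037312)

rvec=(0.2825, 0.1425, 0.0373) tvec=(-0.0885, -0.0943, 0.6427)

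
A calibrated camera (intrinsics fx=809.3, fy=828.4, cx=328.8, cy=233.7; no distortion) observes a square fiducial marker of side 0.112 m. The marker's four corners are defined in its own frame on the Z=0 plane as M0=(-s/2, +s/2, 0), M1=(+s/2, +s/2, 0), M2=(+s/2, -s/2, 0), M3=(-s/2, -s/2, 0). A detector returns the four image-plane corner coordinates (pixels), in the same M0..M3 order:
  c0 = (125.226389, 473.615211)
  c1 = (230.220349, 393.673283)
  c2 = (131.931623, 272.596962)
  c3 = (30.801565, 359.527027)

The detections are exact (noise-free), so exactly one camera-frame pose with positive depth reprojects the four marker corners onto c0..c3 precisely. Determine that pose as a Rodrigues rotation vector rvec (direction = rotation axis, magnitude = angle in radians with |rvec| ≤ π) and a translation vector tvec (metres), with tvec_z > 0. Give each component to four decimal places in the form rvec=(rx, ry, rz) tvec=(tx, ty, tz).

rvec=(0.1524, 0.2525, -0.6674) tvec=(-0.1497, 0.1041, 0.6048)

Intrinsics K: fx=809.3, fy=828.4, cx=328.8, cy=233.7
Marker side s = 0.112 m; corners in marker frame (Z=0):
  M0 = (-0.0560, +0.0560, 0)
  M1 = (+0.0560, +0.0560, 0)
  M2 = (+0.0560, -0.0560, 0)
  M3 = (-0.0560, -0.0560, 0)
Detected image corners:
  c0 = (125.226389, 473.615211) px
  c1 = (230.220349, 393.673283) px
  c2 = (131.931623, 272.596962) px
  c3 = (30.801565, 359.527027) px
Planar DLT: solve 8×8 A·h = b for H (H[2,2]=1):
  H  [+860.46625 +872.45000 +128.47409]
  H  [-917.90224 +1085.40095 +376.25138]
  H  [-0.46180 +0.09701 +1.00000]
B = K⁻¹H; ‖b₁‖=1.653447, ‖b₂‖=1.653447; λ = 2/(‖b₁‖+‖b₂‖) = 0.604797, sign → tz>0 ⇒ λ=+0.604797
r₁ = λ·B[:,0] = (+0.75651,-0.59135,-0.27930); r₂ = λ·B[:,1] = (+0.62815,+0.77588,+0.05867)
r₃ = r₁×r₂ = (+0.18200,-0.21983,+0.95841); SVD([r₁ r₂ r₃]) → R = UVᵀ:
  R  [+0.75651 +0.62815 +0.18200]
  R  [-0.59135 +0.77588 -0.21983]
  R  [-0.27930 +0.05867 +0.95841]
t = (-0.14971, +0.10407, +0.60480) m
tr R = 2.490792; θ = arccos((tr R − 1)/2) = 0.729668 rad = 41.807°
axis k = ((R−Rᵀ)₃₂, (R−Rᵀ)₁₃, (R−Rᵀ)₂₁) / (2 sinθ) = (+0.208890, +0.345996, -0.914686)
rvec = θ·k = (+0.152420, +0.252462, -0.667417)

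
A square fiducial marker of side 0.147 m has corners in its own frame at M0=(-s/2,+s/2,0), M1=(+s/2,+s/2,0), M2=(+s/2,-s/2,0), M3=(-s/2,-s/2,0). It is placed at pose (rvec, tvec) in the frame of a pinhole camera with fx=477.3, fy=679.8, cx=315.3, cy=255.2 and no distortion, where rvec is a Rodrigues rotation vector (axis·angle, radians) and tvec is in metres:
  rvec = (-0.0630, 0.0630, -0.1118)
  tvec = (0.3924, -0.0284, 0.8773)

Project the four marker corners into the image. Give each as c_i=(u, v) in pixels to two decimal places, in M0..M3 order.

c0=(493.61, 296.16) c1=(575.56, 283.52) c2=(563.92, 170.30) c3=(482.99, 183.92)

Intrinsics K: fx=477.3, fy=679.8, cx=315.3, cy=255.2
Marker side s = 0.147 m; corners in marker frame (Z=0):
  M0 = (-0.0735, +0.0735, 0)
  M1 = (+0.0735, +0.0735, 0)
  M2 = (+0.0735, -0.0735, 0)
  M3 = (-0.0735, -0.0735, 0)
rvec = (-0.0630, 0.0630, -0.1118), |rvec| = θ = 0.14296 rad = 8.191°
Rodrigues: sinθ=0.14247, 1−cosθ=0.01020; R = I + sinθ·[k]× + (1−cosθ)·[k]×²:
    [+0.99178 +0.10944 +0.06630]
    [-0.11340 +0.99178 +0.05927]
    [-0.05927 -0.06630 +0.99604]
t = (0.3924, -0.0284, 0.8773) m
M0: Pc = R·M0+t = (+0.32755, +0.05283, +0.87678); u = 477.3·(+0.32755)/0.87678 + 315.3 = 493.6093, v = 679.8·(+0.05283)/0.87678 + 255.2 = 296.1615
M1: Pc = R·M1+t = (+0.47334, +0.03616, +0.86807); u = 477.3·(+0.47334)/0.86807 + 315.3 = 575.5611, v = 679.8·(+0.03616)/0.86807 + 255.2 = 283.5182
M2: Pc = R·M2+t = (+0.45725, -0.10963, +0.87782); u = 477.3·(+0.45725)/0.87782 + 315.3 = 563.9241, v = 679.8·(-0.10963)/0.87782 + 255.2 = 170.2996
M3: Pc = R·M3+t = (+0.31146, -0.09296, +0.88653); u = 477.3·(+0.31146)/0.88653 + 315.3 = 482.9877, v = 679.8·(-0.09296)/0.88653 + 255.2 = 183.9166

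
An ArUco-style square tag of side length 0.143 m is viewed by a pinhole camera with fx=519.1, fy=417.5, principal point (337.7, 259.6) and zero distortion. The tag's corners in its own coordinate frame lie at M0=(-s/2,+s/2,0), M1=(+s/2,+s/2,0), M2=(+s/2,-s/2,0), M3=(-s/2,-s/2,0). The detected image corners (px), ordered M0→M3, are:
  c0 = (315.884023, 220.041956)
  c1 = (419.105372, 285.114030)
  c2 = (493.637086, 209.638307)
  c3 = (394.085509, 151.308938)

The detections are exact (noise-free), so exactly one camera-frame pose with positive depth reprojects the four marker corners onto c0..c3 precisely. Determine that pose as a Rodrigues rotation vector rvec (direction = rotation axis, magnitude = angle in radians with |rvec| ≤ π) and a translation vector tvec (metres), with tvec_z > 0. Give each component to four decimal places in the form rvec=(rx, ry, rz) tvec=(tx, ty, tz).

Intrinsics K: fx=519.1, fy=417.5, cx=337.7, cy=259.6
Marker side s = 0.143 m; corners in marker frame (Z=0):
  M0 = (-0.0715, +0.0715, 0)
  M1 = (+0.0715, +0.0715, 0)
  M2 = (+0.0715, -0.0715, 0)
  M3 = (-0.0715, -0.0715, 0)
Detected image corners:
  c0 = (315.884023, 220.041956) px
  c1 = (419.105372, 285.114030) px
  c2 = (493.637086, 209.638307) px
  c3 = (394.085509, 151.308938) px
Planar DLT: solve 8×8 A·h = b for H (H[2,2]=1):
  H  [+600.69636 -718.22117 +405.95200]
  H  [+373.12750 +405.59962 +214.77040]
  H  [-0.26593 -0.45343 +1.00000]
B = K⁻¹H; ‖b₁‖=1.720980, ‖b₂‖=1.720980; λ = 2/(‖b₁‖+‖b₂‖) = 0.581064, sign → tz>0 ⇒ λ=+0.581064
r₁ = λ·B[:,0] = (+0.77293,+0.61539,-0.15453); r₂ = λ·B[:,1] = (-0.63255,+0.72833,-0.26347)
r₃ = r₁×r₂ = (-0.04959,+0.30139,+0.95221); SVD([r₁ r₂ r₃]) → R = UVᵀ:
  R  [+0.77293 -0.63255 -0.04959]
  R  [+0.61539 +0.72833 +0.30139]
  R  [-0.15453 -0.26347 +0.95221]
t = (+0.07640, -0.06239, +0.58106) m
tr R = 2.453464; θ = arccos((tr R − 1)/2) = 0.757244 rad = 43.387°
axis k = ((R−Rᵀ)₃₂, (R−Rᵀ)₁₃, (R−Rᵀ)₂₁) / (2 sinθ) = (-0.411152, +0.076379, +0.908361)
rvec = θ·k = (-0.311342, +0.057838, +0.687851)

rvec=(-0.3113, 0.0578, 0.6879) tvec=(0.0764, -0.0624, 0.5811)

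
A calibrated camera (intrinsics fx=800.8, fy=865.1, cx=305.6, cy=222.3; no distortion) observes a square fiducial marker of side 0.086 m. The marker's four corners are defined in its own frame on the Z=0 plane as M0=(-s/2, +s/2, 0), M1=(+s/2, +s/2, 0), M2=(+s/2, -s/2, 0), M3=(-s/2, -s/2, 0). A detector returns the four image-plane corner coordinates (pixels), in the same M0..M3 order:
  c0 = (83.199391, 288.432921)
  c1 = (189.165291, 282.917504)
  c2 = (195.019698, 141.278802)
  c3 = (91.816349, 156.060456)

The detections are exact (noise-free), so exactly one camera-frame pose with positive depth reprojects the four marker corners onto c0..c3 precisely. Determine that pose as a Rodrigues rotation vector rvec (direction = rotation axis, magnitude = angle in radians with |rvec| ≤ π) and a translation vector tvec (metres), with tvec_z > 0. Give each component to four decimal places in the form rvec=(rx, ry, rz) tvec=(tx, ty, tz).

Intrinsics K: fx=800.8, fy=865.1, cx=305.6, cy=222.3
Marker side s = 0.086 m; corners in marker frame (Z=0):
  M0 = (-0.0430, +0.0430, 0)
  M1 = (+0.0430, +0.0430, 0)
  M2 = (+0.0430, -0.0430, 0)
  M3 = (-0.0430, -0.0430, 0)
Detected image corners:
  c0 = (83.199391, 288.432921) px
  c1 = (189.165291, 282.917504) px
  c2 = (195.019698, 141.278802) px
  c3 = (91.816349, 156.060456) px
Planar DLT: solve 8×8 A·h = b for H (H[2,2]=1):
  H  [+1102.14117 -135.50345 +138.02782]
  H  [-295.48784 +1512.27966 +216.27940]
  H  [-0.81336 -0.36342 +1.00000]
B = K⁻¹H; ‖b₁‖=1.877250, ‖b₂‖=1.877250; λ = 2/(‖b₁‖+‖b₂‖) = 0.532694, sign → tz>0 ⇒ λ=+0.532694
r₁ = λ·B[:,0] = (+0.89849,-0.07061,-0.43327); r₂ = λ·B[:,1] = (-0.01626,+0.98095,-0.19359)
r₃ = r₁×r₂ = (+0.43869,+0.18098,+0.88023); SVD([r₁ r₂ r₃]) → R = UVᵀ:
  R  [+0.89849 -0.01626 +0.43869]
  R  [-0.07061 +0.98095 +0.18098]
  R  [-0.43327 -0.19359 +0.88023]
t = (-0.11147, -0.00371, +0.53269) m
tr R = 2.759665; θ = arccos((tr R − 1)/2) = 0.495286 rad = 28.378°
axis k = ((R−Rᵀ)₃₂, (R−Rᵀ)₁₃, (R−Rᵀ)₂₁) / (2 sinθ) = (-0.394054, +0.917307, -0.057181)
rvec = θ·k = (-0.195170, +0.454329, -0.028321)

rvec=(-0.1952, 0.4543, -0.0283) tvec=(-0.1115, -0.0037, 0.5327)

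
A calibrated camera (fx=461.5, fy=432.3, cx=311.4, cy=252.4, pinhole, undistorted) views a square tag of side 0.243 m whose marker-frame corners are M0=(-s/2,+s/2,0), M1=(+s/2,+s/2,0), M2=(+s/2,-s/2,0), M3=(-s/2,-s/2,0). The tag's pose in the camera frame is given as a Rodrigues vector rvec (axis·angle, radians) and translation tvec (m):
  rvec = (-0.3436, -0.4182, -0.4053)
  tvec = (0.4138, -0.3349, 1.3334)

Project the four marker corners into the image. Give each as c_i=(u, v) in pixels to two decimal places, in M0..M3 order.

c0=(446.62, 185.72) c1=(504.66, 167.49) c2=(461.67, 106.89) c3=(402.56, 119.19)

Intrinsics K: fx=461.5, fy=432.3, cx=311.4, cy=252.4
Marker side s = 0.243 m; corners in marker frame (Z=0):
  M0 = (-0.1215, +0.1215, 0)
  M1 = (+0.1215, +0.1215, 0)
  M2 = (+0.1215, -0.1215, 0)
  M3 = (-0.1215, -0.1215, 0)
rvec = (-0.3436, -0.4182, -0.4053), |rvec| = θ = 0.67618 rad = 38.742°
Rodrigues: sinθ=0.62582, 1−cosθ=0.22003; R = I + sinθ·[k]× + (1−cosθ)·[k]×²:
    [+0.83678 +0.44426 -0.32003]
    [-0.30596 +0.86413 +0.39958]
    [+0.45407 -0.23644 +0.85902]
t = (0.4138, -0.3349, 1.3334) m
M0: Pc = R·M0+t = (+0.36611, -0.19273, +1.24950); u = 461.5·(+0.36611)/1.24950 + 311.4 = 446.6211, v = 432.3·(-0.19273)/1.24950 + 252.4 = 185.7186
M1: Pc = R·M1+t = (+0.56945, -0.26708, +1.35984); u = 461.5·(+0.56945)/1.35984 + 311.4 = 504.6577, v = 432.3·(-0.26708)/1.35984 + 252.4 = 167.4933
M2: Pc = R·M2+t = (+0.46149, -0.47707, +1.41730); u = 461.5·(+0.46149)/1.41730 + 311.4 = 461.6707, v = 432.3·(-0.47707)/1.41730 + 252.4 = 106.8865
M3: Pc = R·M3+t = (+0.25815, -0.40272, +1.30696); u = 461.5·(+0.25815)/1.30696 + 311.4 = 402.5563, v = 432.3·(-0.40272)/1.30696 + 252.4 = 119.1938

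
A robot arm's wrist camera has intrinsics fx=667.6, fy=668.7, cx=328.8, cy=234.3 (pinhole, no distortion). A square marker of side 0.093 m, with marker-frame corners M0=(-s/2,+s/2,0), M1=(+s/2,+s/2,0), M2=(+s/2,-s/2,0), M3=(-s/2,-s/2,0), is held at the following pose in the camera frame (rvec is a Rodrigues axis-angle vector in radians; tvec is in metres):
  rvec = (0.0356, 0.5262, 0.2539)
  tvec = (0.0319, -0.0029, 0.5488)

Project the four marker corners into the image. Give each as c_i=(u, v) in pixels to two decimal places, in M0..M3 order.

c0=(308.40, 269.75) c1=(404.27, 301.97) c2=(433.05, 187.68) c3=(333.31, 164.16)

Intrinsics K: fx=667.6, fy=668.7, cx=328.8, cy=234.3
Marker side s = 0.093 m; corners in marker frame (Z=0):
  M0 = (-0.0465, +0.0465, 0)
  M1 = (+0.0465, +0.0465, 0)
  M2 = (+0.0465, -0.0465, 0)
  M3 = (-0.0465, -0.0465, 0)
rvec = (0.0356, 0.5262, 0.2539), |rvec| = θ = 0.58534 rad = 33.537°
Rodrigues: sinθ=0.55248, 1−cosθ=0.16647; R = I + sinθ·[k]× + (1−cosθ)·[k]×²:
    [+0.83414 -0.23055 +0.50105]
    [+0.24875 +0.96806 +0.03131]
    [-0.49227 +0.09852 +0.86485]
t = (0.0319, -0.0029, 0.5488) m
M0: Pc = R·M0+t = (-0.01761, +0.03055, +0.57627); u = 667.6·(-0.01761)/0.57627 + 328.8 = 308.4015, v = 668.7·(+0.03055)/0.57627 + 234.3 = 269.7476
M1: Pc = R·M1+t = (+0.05997, +0.05368, +0.53049); u = 667.6·(+0.05997)/0.53049 + 328.8 = 404.2662, v = 668.7·(+0.05368)/0.53049 + 234.3 = 301.9675
M2: Pc = R·M2+t = (+0.08141, -0.03635, +0.52133); u = 667.6·(+0.08141)/0.52133 + 328.8 = 433.0490, v = 668.7·(-0.03635)/0.52133 + 234.3 = 187.6770
M3: Pc = R·M3+t = (+0.00383, -0.05948, +0.56711); u = 667.6·(+0.00383)/0.56711 + 328.8 = 333.3119, v = 668.7·(-0.05948)/0.56711 + 234.3 = 164.1629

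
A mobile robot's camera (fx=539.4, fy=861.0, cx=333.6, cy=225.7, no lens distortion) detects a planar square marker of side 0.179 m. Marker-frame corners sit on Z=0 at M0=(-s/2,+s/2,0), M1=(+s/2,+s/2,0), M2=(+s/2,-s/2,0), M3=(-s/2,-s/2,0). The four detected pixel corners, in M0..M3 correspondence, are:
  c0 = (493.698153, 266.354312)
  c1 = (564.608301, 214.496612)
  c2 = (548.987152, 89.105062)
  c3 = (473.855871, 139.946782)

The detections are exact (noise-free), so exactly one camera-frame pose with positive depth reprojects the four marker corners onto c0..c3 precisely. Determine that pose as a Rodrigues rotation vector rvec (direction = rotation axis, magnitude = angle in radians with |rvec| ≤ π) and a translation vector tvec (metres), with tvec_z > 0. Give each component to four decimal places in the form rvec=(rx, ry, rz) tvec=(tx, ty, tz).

Intrinsics K: fx=539.4, fy=861.0, cx=333.6, cy=225.7
Marker side s = 0.179 m; corners in marker frame (Z=0):
  M0 = (-0.0895, +0.0895, 0)
  M1 = (+0.0895, +0.0895, 0)
  M2 = (+0.0895, -0.0895, 0)
  M3 = (-0.0895, -0.0895, 0)
Detected image corners:
  c0 = (493.698153, 266.354312) px
  c1 = (564.608301, 214.496612) px
  c2 = (548.987152, 89.105062) px
  c3 = (473.855871, 139.946782) px
Planar DLT: solve 8×8 A·h = b for H (H[2,2]=1):
  H  [+491.33470 +246.59050 +521.03829]
  H  [-258.39192 +753.69074 +178.70543]
  H  [+0.16087 +0.28388 +1.00000]
B = K⁻¹H; ‖b₁‖=0.895210, ‖b₂‖=0.895210; λ = 2/(‖b₁‖+‖b₂‖) = 1.117056, sign → tz>0 ⇒ λ=+1.117056
r₁ = λ·B[:,0] = (+0.90638,-0.38234,+0.17970); r₂ = λ·B[:,1] = (+0.31455,+0.89471,+0.31711)
r₃ = r₁×r₂ = (-0.28202,-0.23090,+0.93121); SVD([r₁ r₂ r₃]) → R = UVᵀ:
  R  [+0.90638 +0.31455 -0.28202]
  R  [-0.38234 +0.89471 -0.23090]
  R  [+0.17970 +0.31711 +0.93121]
t = (+0.38817, -0.06097, +1.11706) m
tr R = 2.732294; θ = arccos((tr R − 1)/2) = 0.523356 rad = 29.986°
axis k = ((R−Rᵀ)₃₂, (R−Rᵀ)₁₃, (R−Rᵀ)₂₁) / (2 sinθ) = (+0.548244, -0.461915, -0.697182)
rvec = θ·k = (+0.286927, -0.241746, -0.364874)

rvec=(0.2869, -0.2417, -0.3649) tvec=(0.3882, -0.0610, 1.1171)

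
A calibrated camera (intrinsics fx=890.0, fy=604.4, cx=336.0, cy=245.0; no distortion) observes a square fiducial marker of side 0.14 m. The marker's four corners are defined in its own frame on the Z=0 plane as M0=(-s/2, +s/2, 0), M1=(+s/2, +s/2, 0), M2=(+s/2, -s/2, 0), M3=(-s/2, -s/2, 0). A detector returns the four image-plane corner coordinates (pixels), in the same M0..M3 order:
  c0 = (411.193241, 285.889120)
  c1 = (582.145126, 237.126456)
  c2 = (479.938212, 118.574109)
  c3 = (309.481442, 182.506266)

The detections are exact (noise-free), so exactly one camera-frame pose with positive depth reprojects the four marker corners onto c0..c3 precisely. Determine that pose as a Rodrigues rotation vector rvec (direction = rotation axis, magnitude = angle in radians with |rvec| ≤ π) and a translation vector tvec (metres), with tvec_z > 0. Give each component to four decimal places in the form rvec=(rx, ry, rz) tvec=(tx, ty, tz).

Intrinsics K: fx=890.0, fy=604.4, cx=336.0, cy=245.0
Marker side s = 0.14 m; corners in marker frame (Z=0):
  M0 = (-0.0700, +0.0700, 0)
  M1 = (+0.0700, +0.0700, 0)
  M2 = (+0.0700, -0.0700, 0)
  M3 = (-0.0700, -0.0700, 0)
Detected image corners:
  c0 = (411.193241, 285.889120) px
  c1 = (582.145126, 237.126456) px
  c2 = (479.938212, 118.574109) px
  c3 = (309.481442, 182.506266) px
Planar DLT: solve 8×8 A·h = b for H (H[2,2]=1):
  H  [+881.85621 +920.54629 +442.70519]
  H  [-556.86353 +878.67345 +209.19374]
  H  [-0.75728 +0.43160 +1.00000]
B = K⁻¹H; ‖b₁‖=1.606555, ‖b₂‖=1.606555; λ = 2/(‖b₁‖+‖b₂‖) = 0.622450, sign → tz>0 ⇒ λ=+0.622450
r₁ = λ·B[:,0] = (+0.79471,-0.38242,-0.47137); r₂ = λ·B[:,1] = (+0.54239,+0.79601,+0.26865)
r₃ = r₁×r₂ = (+0.27248,-0.46917,+0.84002); SVD([r₁ r₂ r₃]) → R = UVᵀ:
  R  [+0.79471 +0.54239 +0.27248]
  R  [-0.38242 +0.79601 -0.46917]
  R  [-0.47137 +0.26865 +0.84002]
t = (+0.07463, -0.03688, +0.62245) m
tr R = 2.430747; θ = arccos((tr R − 1)/2) = 0.773638 rad = 44.326°
axis k = ((R−Rᵀ)₃₂, (R−Rᵀ)₁₃, (R−Rᵀ)₂₁) / (2 sinθ) = (+0.527959, +0.532281, -0.661767)
rvec = θ·k = (+0.408449, +0.411793, -0.511968)

rvec=(0.4084, 0.4118, -0.5120) tvec=(0.0746, -0.0369, 0.6225)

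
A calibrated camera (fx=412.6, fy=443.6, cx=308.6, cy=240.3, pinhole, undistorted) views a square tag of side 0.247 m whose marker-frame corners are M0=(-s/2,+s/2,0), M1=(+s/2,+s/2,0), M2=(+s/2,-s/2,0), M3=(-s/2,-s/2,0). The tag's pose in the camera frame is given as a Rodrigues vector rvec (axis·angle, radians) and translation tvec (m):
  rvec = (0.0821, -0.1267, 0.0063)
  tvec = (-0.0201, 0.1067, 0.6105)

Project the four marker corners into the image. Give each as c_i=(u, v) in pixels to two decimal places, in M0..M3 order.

c0=(210.37, 408.70) c1=(374.10, 400.62) c2=(378.13, 228.60) c3=(208.99, 227.77)

Intrinsics K: fx=412.6, fy=443.6, cx=308.6, cy=240.3
Marker side s = 0.247 m; corners in marker frame (Z=0):
  M0 = (-0.1235, +0.1235, 0)
  M1 = (+0.1235, +0.1235, 0)
  M2 = (+0.1235, -0.1235, 0)
  M3 = (-0.1235, -0.1235, 0)
rvec = (0.0821, -0.1267, 0.0063), |rvec| = θ = 0.15111 rad = 8.658°
Rodrigues: sinθ=0.15053, 1−cosθ=0.01139; R = I + sinθ·[k]× + (1−cosθ)·[k]×²:
    [+0.99197 -0.01147 -0.12596]
    [+0.00108 +0.99662 -0.08219]
    [+0.12648 +0.08139 +0.98863]
t = (-0.0201, 0.1067, 0.6105) m
M0: Pc = R·M0+t = (-0.14402, +0.22965, +0.60493); u = 412.6·(-0.14402)/0.60493 + 308.6 = 210.3667, v = 443.6·(+0.22965)/0.60493 + 240.3 = 408.7023
M1: Pc = R·M1+t = (+0.10099, +0.22992, +0.63617); u = 412.6·(+0.10099)/0.63617 + 308.6 = 374.1001, v = 443.6·(+0.22992)/0.63617 + 240.3 = 400.6197
M2: Pc = R·M2+t = (+0.10382, -0.01625, +0.61607); u = 412.6·(+0.10382)/0.61607 + 308.6 = 378.1344, v = 443.6·(-0.01625)/0.61607 + 240.3 = 228.6005
M3: Pc = R·M3+t = (-0.14119, -0.01652, +0.58483); u = 412.6·(-0.14119)/0.58483 + 308.6 = 208.9882, v = 443.6·(-0.01652)/0.58483 + 240.3 = 227.7723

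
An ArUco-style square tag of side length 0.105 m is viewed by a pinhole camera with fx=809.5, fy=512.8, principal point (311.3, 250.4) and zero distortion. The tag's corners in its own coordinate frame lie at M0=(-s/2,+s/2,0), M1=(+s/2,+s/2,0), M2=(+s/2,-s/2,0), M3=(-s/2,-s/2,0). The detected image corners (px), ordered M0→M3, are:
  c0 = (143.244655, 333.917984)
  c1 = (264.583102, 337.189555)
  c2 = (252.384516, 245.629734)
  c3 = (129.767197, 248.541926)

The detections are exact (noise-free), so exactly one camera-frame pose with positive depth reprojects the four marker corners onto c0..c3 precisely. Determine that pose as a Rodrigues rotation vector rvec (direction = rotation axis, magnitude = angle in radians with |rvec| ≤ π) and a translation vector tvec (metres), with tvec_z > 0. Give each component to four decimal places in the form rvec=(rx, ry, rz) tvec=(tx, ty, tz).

Intrinsics K: fx=809.5, fy=512.8, cx=311.3, cy=250.4
Marker side s = 0.105 m; corners in marker frame (Z=0):
  M0 = (-0.0525, +0.0525, 0)
  M1 = (+0.0525, +0.0525, 0)
  M2 = (+0.0525, -0.0525, 0)
  M3 = (-0.0525, -0.0525, 0)
Detected image corners:
  c0 = (143.244655, 333.917984) px
  c1 = (264.583102, 337.189555) px
  c2 = (252.384516, 245.629734) px
  c3 = (129.767197, 248.541926) px
Planar DLT: solve 8×8 A·h = b for H (H[2,2]=1):
  H  [+1030.09956 +156.04452 +195.41952]
  H  [-192.05767 +891.03260 +291.71134]
  H  [-0.66604 +0.16995 +1.00000]
B = K⁻¹H; ‖b₁‖=1.668174, ‖b₂‖=1.668174; λ = 2/(‖b₁‖+‖b₂‖) = 0.599458, sign → tz>0 ⇒ λ=+0.599458
r₁ = λ·B[:,0] = (+0.91636,-0.02955,-0.39927); r₂ = λ·B[:,1] = (+0.07638,+0.99186,+0.10188)
r₃ = r₁×r₂ = (+0.39300,-0.12385,+0.91116); SVD([r₁ r₂ r₃]) → R = UVᵀ:
  R  [+0.91636 +0.07638 +0.39300]
  R  [-0.02955 +0.99186 -0.12385]
  R  [-0.39927 +0.10188 +0.91116]
t = (-0.08581, +0.04829, +0.59946) m
tr R = 2.819377; θ = arccos((tr R − 1)/2) = 0.428263 rad = 24.538°
axis k = ((R−Rᵀ)₃₂, (R−Rᵀ)₁₃, (R−Rᵀ)₂₁) / (2 sinθ) = (+0.271775, +0.953872, -0.127536)
rvec = θ·k = (+0.116391, +0.408508, -0.054619)

rvec=(0.1164, 0.4085, -0.0546) tvec=(-0.0858, 0.0483, 0.5995)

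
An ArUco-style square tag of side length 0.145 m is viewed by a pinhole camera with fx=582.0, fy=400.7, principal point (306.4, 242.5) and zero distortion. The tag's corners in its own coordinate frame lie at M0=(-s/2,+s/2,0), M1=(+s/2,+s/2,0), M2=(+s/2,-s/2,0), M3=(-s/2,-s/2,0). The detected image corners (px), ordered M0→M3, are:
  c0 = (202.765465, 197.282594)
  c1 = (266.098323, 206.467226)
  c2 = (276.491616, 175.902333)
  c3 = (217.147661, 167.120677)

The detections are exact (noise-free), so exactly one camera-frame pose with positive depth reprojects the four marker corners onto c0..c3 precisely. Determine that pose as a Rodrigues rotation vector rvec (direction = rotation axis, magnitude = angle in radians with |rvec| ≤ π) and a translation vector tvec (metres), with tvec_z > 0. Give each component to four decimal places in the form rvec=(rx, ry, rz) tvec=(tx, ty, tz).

Intrinsics K: fx=582.0, fy=400.7, cx=306.4, cy=242.5
Marker side s = 0.145 m; corners in marker frame (Z=0):
  M0 = (-0.0725, +0.0725, 0)
  M1 = (+0.0725, +0.0725, 0)
  M2 = (+0.0725, -0.0725, 0)
  M3 = (-0.0725, -0.0725, 0)
Detected image corners:
  c0 = (202.765465, 197.282594) px
  c1 = (266.098323, 206.467226) px
  c2 = (276.491616, 175.902333) px
  c3 = (217.147661, 167.120677) px
Planar DLT: solve 8×8 A·h = b for H (H[2,2]=1):
  H  [+431.92944 -191.42493 +240.91000]
  H  [+69.15908 +127.14097 +186.22085]
  H  [+0.03884 -0.44065 +1.00000]
B = K⁻¹H; ‖b₁‖=0.737962, ‖b₂‖=0.737962; λ = 2/(‖b₁‖+‖b₂‖) = 1.355083, sign → tz>0 ⇒ λ=+1.355083
r₁ = λ·B[:,0] = (+0.97796,+0.20203,+0.05263); r₂ = λ·B[:,1] = (-0.13134,+0.79133,-0.59711)
r₃ = r₁×r₂ = (-0.16228,+0.57704,+0.80043); SVD([r₁ r₂ r₃]) → R = UVᵀ:
  R  [+0.97796 -0.13134 -0.16228]
  R  [+0.20203 +0.79133 +0.57704]
  R  [+0.05263 -0.59711 +0.80043]
t = (-0.15248, -0.19032, +1.35508) m
tr R = 2.569724; θ = arccos((tr R − 1)/2) = 0.668323 rad = 38.292°
axis k = ((R−Rᵀ)₃₂, (R−Rᵀ)₁₃, (R−Rᵀ)₂₁) / (2 sinθ) = (-0.947403, -0.173407, +0.268993)
rvec = θ·k = (-0.633171, -0.115892, +0.179774)

rvec=(-0.6332, -0.1159, 0.1798) tvec=(-0.1525, -0.1903, 1.3551)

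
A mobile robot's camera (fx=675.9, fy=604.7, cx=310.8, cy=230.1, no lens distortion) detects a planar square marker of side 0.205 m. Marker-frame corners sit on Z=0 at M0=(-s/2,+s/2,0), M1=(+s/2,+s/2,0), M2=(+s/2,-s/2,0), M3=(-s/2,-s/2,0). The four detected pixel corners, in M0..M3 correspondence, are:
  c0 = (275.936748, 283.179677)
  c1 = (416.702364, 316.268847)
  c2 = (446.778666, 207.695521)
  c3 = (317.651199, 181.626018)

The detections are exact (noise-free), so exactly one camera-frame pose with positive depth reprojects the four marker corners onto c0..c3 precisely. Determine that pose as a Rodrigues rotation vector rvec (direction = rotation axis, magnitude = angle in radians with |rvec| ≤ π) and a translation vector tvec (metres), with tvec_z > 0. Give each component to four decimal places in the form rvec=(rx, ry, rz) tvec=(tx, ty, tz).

rvec=(-0.5192, 0.1295, 0.2805) tvec=(0.0782, 0.0235, 0.9970)

Intrinsics K: fx=675.9, fy=604.7, cx=310.8, cy=230.1
Marker side s = 0.205 m; corners in marker frame (Z=0):
  M0 = (-0.1025, +0.1025, 0)
  M1 = (+0.1025, +0.1025, 0)
  M2 = (+0.1025, -0.1025, 0)
  M3 = (-0.1025, -0.1025, 0)
Detected image corners:
  c0 = (275.936748, 283.179677) px
  c1 = (416.702364, 316.268847) px
  c2 = (446.778666, 207.695521) px
  c3 = (317.651199, 181.626018) px
Planar DLT: solve 8×8 A·h = b for H (H[2,2]=1):
  H  [+586.59046 -347.60951 +363.80068]
  H  [+95.74723 +395.48149 +244.35821]
  H  [-0.19302 -0.47204 +1.00000]
B = K⁻¹H; ‖b₁‖=1.003051, ‖b₂‖=1.003051; λ = 2/(‖b₁‖+‖b₂‖) = 0.996958, sign → tz>0 ⇒ λ=+0.996958
r₁ = λ·B[:,0] = (+0.95371,+0.23108,-0.19244); r₂ = λ·B[:,1] = (-0.29633,+0.83110,-0.47060)
r₃ = r₁×r₂ = (+0.05118,+0.50585,+0.86110); SVD([r₁ r₂ r₃]) → R = UVᵀ:
  R  [+0.95371 -0.29633 +0.05118]
  R  [+0.23108 +0.83110 +0.50585]
  R  [-0.19244 -0.47060 +0.86110]
t = (+0.07818, +0.02351, +0.99696) m
tr R = 2.645915; θ = arccos((tr R − 1)/2) = 0.604199 rad = 34.618°
axis k = ((R−Rᵀ)₃₂, (R−Rᵀ)₁₃, (R−Rᵀ)₂₁) / (2 sinθ) = (-0.859394, +0.214416, +0.464186)
rvec = θ·k = (-0.519245, +0.129550, +0.280461)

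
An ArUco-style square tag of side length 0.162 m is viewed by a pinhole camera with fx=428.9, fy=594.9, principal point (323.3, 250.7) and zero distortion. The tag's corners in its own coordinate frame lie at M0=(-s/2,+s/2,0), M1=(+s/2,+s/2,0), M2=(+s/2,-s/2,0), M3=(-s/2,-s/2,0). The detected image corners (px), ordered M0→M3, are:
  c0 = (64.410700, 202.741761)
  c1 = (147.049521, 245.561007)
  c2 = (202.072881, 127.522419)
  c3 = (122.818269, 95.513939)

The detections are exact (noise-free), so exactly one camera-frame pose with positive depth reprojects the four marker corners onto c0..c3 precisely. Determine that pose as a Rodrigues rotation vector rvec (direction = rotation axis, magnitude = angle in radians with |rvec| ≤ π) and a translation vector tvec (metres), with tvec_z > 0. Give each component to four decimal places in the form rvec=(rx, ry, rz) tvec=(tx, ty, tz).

rvec=(-0.4348, 0.2142, 0.3678) tvec=(-0.2993, -0.0980, 0.6781)

Intrinsics K: fx=428.9, fy=594.9, cx=323.3, cy=250.7
Marker side s = 0.162 m; corners in marker frame (Z=0):
  M0 = (-0.0810, +0.0810, 0)
  M1 = (+0.0810, +0.0810, 0)
  M2 = (+0.0810, -0.0810, 0)
  M3 = (-0.0810, -0.0810, 0)
Detected image corners:
  c0 = (64.410700, 202.741761) px
  c1 = (147.049521, 245.561007) px
  c2 = (202.072881, 127.522419) px
  c3 = (122.818269, 95.513939) px
Planar DLT: solve 8×8 A·h = b for H (H[2,2]=1):
  H  [+444.08798 -423.66842 +133.99455]
  H  [+160.48000 +602.50135 +164.72078]
  H  [-0.41108 -0.54610 +1.00000]
B = K⁻¹H; ‖b₁‖=1.474792, ‖b₂‖=1.474793; λ = 2/(‖b₁‖+‖b₂‖) = 0.678061, sign → tz>0 ⇒ λ=+0.678061
r₁ = λ·B[:,0] = (+0.91218,+0.30038,-0.27874); r₂ = λ·B[:,1] = (-0.39067,+0.84277,-0.37029)
r₃ = r₁×r₂ = (+0.12369,+0.44667,+0.88611); SVD([r₁ r₂ r₃]) → R = UVᵀ:
  R  [+0.91218 -0.39067 +0.12369]
  R  [+0.30038 +0.84277 +0.44667]
  R  [-0.27874 -0.37029 +0.88611]
t = (-0.29928, -0.09800, +0.67806) m
tr R = 2.641064; θ = arccos((tr R − 1)/2) = 0.608456 rad = 34.862°
axis k = ((R−Rᵀ)₃₂, (R−Rᵀ)₁₃, (R−Rᵀ)₂₁) / (2 sinθ) = (-0.714620, +0.352016, +0.604486)
rvec = θ·k = (-0.434814, +0.214186, +0.367803)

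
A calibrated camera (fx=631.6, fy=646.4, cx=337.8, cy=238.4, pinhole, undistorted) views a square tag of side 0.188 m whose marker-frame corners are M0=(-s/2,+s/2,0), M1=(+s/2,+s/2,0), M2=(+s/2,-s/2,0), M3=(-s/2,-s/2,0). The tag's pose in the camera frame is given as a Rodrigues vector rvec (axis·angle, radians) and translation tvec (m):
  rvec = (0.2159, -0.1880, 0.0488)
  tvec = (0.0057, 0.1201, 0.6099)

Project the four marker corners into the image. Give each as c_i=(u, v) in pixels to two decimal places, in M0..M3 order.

c0=(241.80, 459.50) c1=(427.09, 452.51) c2=(446.17, 271.36) c3=(249.39, 267.49)

Intrinsics K: fx=631.6, fy=646.4, cx=337.8, cy=238.4
Marker side s = 0.188 m; corners in marker frame (Z=0):
  M0 = (-0.0940, +0.0940, 0)
  M1 = (+0.0940, +0.0940, 0)
  M2 = (+0.0940, -0.0940, 0)
  M3 = (-0.0940, -0.0940, 0)
rvec = (0.2159, -0.1880, 0.0488), |rvec| = θ = 0.29041 rad = 16.639°
Rodrigues: sinθ=0.28635, 1−cosθ=0.04187; R = I + sinθ·[k]× + (1−cosθ)·[k]×²:
    [+0.98127 -0.06827 -0.18014]
    [+0.02796 +0.97567 -0.21743]
    [+0.19060 +0.20832 +0.95931]
t = (0.0057, 0.1201, 0.6099) m
M0: Pc = R·M0+t = (-0.09296, +0.20918, +0.61157); u = 631.6·(-0.09296)/0.61157 + 337.8 = 241.7982, v = 646.4·(+0.20918)/0.61157 + 238.4 = 459.4996
M1: Pc = R·M1+t = (+0.09152, +0.21444, +0.64740); u = 631.6·(+0.09152)/0.64740 + 337.8 = 427.0886, v = 646.4·(+0.21444)/0.64740 + 238.4 = 452.5113
M2: Pc = R·M2+t = (+0.10436, +0.03102, +0.60823); u = 631.6·(+0.10436)/0.60823 + 337.8 = 446.1656, v = 646.4·(+0.03102)/0.60823 + 238.4 = 271.3614
M3: Pc = R·M3+t = (-0.08012, +0.02576, +0.57240); u = 631.6·(-0.08012)/0.57240 + 337.8 = 249.3916, v = 646.4·(+0.02576)/0.57240 + 238.4 = 267.4878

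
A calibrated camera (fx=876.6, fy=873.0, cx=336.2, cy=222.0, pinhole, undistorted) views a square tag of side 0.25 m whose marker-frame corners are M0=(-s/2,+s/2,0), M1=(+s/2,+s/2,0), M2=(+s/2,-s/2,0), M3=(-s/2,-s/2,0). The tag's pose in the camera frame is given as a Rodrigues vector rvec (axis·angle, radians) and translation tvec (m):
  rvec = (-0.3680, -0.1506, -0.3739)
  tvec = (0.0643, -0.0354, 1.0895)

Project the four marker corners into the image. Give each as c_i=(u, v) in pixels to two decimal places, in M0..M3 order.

Intrinsics K: fx=876.6, fy=873.0, cx=336.2, cy=222.0
Marker side s = 0.25 m; corners in marker frame (Z=0):
  M0 = (-0.1250, +0.1250, 0)
  M1 = (+0.1250, +0.1250, 0)
  M2 = (+0.1250, -0.1250, 0)
  M3 = (-0.1250, -0.1250, 0)
rvec = (-0.3680, -0.1506, -0.3739), |rvec| = θ = 0.54581 rad = 31.272°
Rodrigues: sinθ=0.51911, 1−cosθ=0.14529; R = I + sinθ·[k]× + (1−cosθ)·[k]×²:
    [+0.92076 +0.38264 -0.07613]
    [-0.32858 +0.86577 +0.37746]
    [+0.21034 -0.32254 +0.92289]
t = (0.0643, -0.0354, 1.0895) m
M0: Pc = R·M0+t = (-0.00296, +0.11389, +1.02289); u = 876.6·(-0.00296)/1.02289 + 336.2 = 333.6594, v = 873.0·(+0.11389)/1.02289 + 222.0 = 319.2043
M1: Pc = R·M1+t = (+0.22722, +0.03175, +1.07548); u = 876.6·(+0.22722)/1.07548 + 336.2 = 521.4064, v = 873.0·(+0.03175)/1.07548 + 222.0 = 247.7715
M2: Pc = R·M2+t = (+0.13156, -0.18469, +1.15611); u = 876.6·(+0.13156)/1.15611 + 336.2 = 435.9566, v = 873.0·(-0.18469)/1.15611 + 222.0 = 82.5342
M3: Pc = R·M3+t = (-0.09862, -0.10255, +1.10352); u = 876.6·(-0.09862)/1.10352 + 336.2 = 257.8563, v = 873.0·(-0.10255)/1.10352 + 222.0 = 140.8736

c0=(333.66, 319.20) c1=(521.41, 247.77) c2=(435.96, 82.53) c3=(257.86, 140.87)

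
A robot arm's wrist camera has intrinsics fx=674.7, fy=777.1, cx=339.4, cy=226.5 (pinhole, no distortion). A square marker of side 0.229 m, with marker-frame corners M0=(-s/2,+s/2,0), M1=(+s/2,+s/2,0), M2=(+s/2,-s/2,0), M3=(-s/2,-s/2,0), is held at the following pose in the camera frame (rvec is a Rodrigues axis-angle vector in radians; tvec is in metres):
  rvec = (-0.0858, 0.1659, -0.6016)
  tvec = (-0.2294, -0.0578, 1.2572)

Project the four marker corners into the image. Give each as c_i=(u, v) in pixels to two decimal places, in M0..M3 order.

c0=(200.58, 289.20) c1=(299.37, 208.17) c2=(232.00, 92.31) c3=(137.03, 174.18)

Intrinsics K: fx=674.7, fy=777.1, cx=339.4, cy=226.5
Marker side s = 0.229 m; corners in marker frame (Z=0):
  M0 = (-0.1145, +0.1145, 0)
  M1 = (+0.1145, +0.1145, 0)
  M2 = (+0.1145, -0.1145, 0)
  M3 = (-0.1145, -0.1145, 0)
rvec = (-0.0858, 0.1659, -0.6016), |rvec| = θ = 0.62993 rad = 36.092°
Rodrigues: sinθ=0.58909, 1−cosθ=0.19193; R = I + sinθ·[k]× + (1−cosθ)·[k]×²:
    [+0.81163 +0.55571 +0.18011]
    [-0.56948 +0.82138 +0.03196]
    [-0.13018 -0.12851 +0.98313]
t = (-0.2294, -0.0578, 1.2572) m
M0: Pc = R·M0+t = (-0.25870, +0.10145, +1.25739); u = 674.7·(-0.25870)/1.25739 + 339.4 = 200.5833, v = 777.1·(+0.10145)/1.25739 + 226.5 = 289.2011
M1: Pc = R·M1+t = (-0.07284, -0.02896, +1.22758); u = 674.7·(-0.07284)/1.22758 + 339.4 = 299.3662, v = 777.1·(-0.02896)/1.22758 + 226.5 = 208.1692
M2: Pc = R·M2+t = (-0.20010, -0.21705, +1.25701); u = 674.7·(-0.20010)/1.25701 + 339.4 = 231.9979, v = 777.1·(-0.21705)/1.25701 + 226.5 = 92.3144
M3: Pc = R·M3+t = (-0.38596, -0.08664, +1.28682); u = 674.7·(-0.38596)/1.28682 + 339.4 = 137.0347, v = 777.1·(-0.08664)/1.28682 + 226.5 = 174.1771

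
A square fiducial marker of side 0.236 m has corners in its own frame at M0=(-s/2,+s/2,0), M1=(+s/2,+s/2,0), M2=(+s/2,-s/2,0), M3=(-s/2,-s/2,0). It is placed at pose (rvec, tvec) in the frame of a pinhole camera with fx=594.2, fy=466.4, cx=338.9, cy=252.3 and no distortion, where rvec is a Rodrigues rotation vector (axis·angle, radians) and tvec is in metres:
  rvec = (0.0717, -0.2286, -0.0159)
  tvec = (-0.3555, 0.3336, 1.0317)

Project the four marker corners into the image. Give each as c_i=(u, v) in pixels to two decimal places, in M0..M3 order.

c0=(63.67, 461.24) c1=(205.41, 448.34) c2=(202.21, 346.98) c3=(57.85, 354.68)

Intrinsics K: fx=594.2, fy=466.4, cx=338.9, cy=252.3
Marker side s = 0.236 m; corners in marker frame (Z=0):
  M0 = (-0.1180, +0.1180, 0)
  M1 = (+0.1180, +0.1180, 0)
  M2 = (+0.1180, -0.1180, 0)
  M3 = (-0.1180, -0.1180, 0)
rvec = (0.0717, -0.2286, -0.0159), |rvec| = θ = 0.24011 rad = 13.757°
Rodrigues: sinθ=0.23781, 1−cosθ=0.02869; R = I + sinθ·[k]× + (1−cosθ)·[k]×²:
    [+0.97387 +0.00759 -0.22698]
    [-0.02390 +0.99732 -0.06920]
    [+0.22584 +0.07282 +0.97144]
t = (-0.3555, 0.3336, 1.0317) m
M0: Pc = R·M0+t = (-0.46952, +0.45410, +1.01364); u = 594.2·(-0.46952)/1.01364 + 338.9 = 63.6658, v = 466.4·(+0.45410)/1.01364 + 252.3 = 461.2433
M1: Pc = R·M1+t = (-0.23969, +0.44846, +1.06694); u = 594.2·(-0.23969)/1.06694 + 338.9 = 205.4136, v = 466.4·(+0.44846)/1.06694 + 252.3 = 448.3396
M2: Pc = R·M2+t = (-0.24148, +0.21310, +1.04976); u = 594.2·(-0.24148)/1.04976 + 338.9 = 202.2141, v = 466.4·(+0.21310)/1.04976 + 252.3 = 346.9772
M3: Pc = R·M3+t = (-0.47131, +0.21874, +0.99646); u = 594.2·(-0.47131)/0.99646 + 338.9 = 57.8505, v = 466.4·(+0.21874)/0.99646 + 252.3 = 354.6818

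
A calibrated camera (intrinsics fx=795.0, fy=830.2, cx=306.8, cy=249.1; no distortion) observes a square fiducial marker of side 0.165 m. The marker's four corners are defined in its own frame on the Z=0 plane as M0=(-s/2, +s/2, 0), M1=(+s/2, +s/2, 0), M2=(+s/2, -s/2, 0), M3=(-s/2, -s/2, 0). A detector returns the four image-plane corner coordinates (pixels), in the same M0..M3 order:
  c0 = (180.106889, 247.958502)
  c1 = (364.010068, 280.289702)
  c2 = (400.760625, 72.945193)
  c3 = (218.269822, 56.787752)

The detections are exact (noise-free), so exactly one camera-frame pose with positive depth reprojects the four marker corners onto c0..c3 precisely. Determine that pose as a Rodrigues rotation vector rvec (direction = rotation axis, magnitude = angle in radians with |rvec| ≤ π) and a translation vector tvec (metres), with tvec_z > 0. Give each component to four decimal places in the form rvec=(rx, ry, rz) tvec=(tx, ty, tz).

Intrinsics K: fx=795.0, fy=830.2, cx=306.8, cy=249.1
Marker side s = 0.165 m; corners in marker frame (Z=0):
  M0 = (-0.0825, +0.0825, 0)
  M1 = (+0.0825, +0.0825, 0)
  M2 = (+0.0825, -0.0825, 0)
  M3 = (-0.0825, -0.0825, 0)
Detected image corners:
  c0 = (180.106889, 247.958502) px
  c1 = (364.010068, 280.289702) px
  c2 = (400.760625, 72.945193) px
  c3 = (218.269822, 56.787752) px
Planar DLT: solve 8×8 A·h = b for H (H[2,2]=1):
  H  [+972.26976 -268.97347 +287.42356]
  H  [+68.30905 +1182.06035 +162.83941]
  H  [-0.47445 -0.14373 +1.00000]
B = K⁻¹H; ‖b₁‖=1.500873, ‖b₂‖=1.500873; λ = 2/(‖b₁‖+‖b₂‖) = 0.666279, sign → tz>0 ⇒ λ=+0.666279
r₁ = λ·B[:,0] = (+0.93684,+0.14967,-0.31612); r₂ = λ·B[:,1] = (-0.18847,+0.97740,-0.09577)
r₃ = r₁×r₂ = (+0.29464,+0.14929,+0.94387); SVD([r₁ r₂ r₃]) → R = UVᵀ:
  R  [+0.93684 -0.18847 +0.29464]
  R  [+0.14967 +0.97740 +0.14929]
  R  [-0.31612 -0.09577 +0.94387]
t = (-0.01624, -0.06923, +0.66628) m
tr R = 2.858113; θ = arccos((tr R − 1)/2) = 0.378942 rad = 21.712°
axis k = ((R−Rᵀ)₃₂, (R−Rᵀ)₁₃, (R−Rᵀ)₂₁) / (2 sinθ) = (-0.331218, +0.825486, +0.457020)
rvec = θ·k = (-0.125512, +0.312811, +0.173184)

rvec=(-0.1255, 0.3128, 0.1732) tvec=(-0.0162, -0.0692, 0.6663)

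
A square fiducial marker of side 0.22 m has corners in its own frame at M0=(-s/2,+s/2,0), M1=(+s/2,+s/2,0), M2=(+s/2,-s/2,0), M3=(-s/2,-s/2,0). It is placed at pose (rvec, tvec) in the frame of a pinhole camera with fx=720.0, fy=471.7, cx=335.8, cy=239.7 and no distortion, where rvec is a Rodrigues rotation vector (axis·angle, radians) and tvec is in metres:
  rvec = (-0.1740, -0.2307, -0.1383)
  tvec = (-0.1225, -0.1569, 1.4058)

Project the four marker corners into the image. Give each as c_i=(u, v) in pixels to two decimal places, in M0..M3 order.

c0=(224.08, 226.95) c1=(336.16, 218.91) c2=(319.11, 149.54) c3=(209.14, 154.78)

Intrinsics K: fx=720.0, fy=471.7, cx=335.8, cy=239.7
Marker side s = 0.22 m; corners in marker frame (Z=0):
  M0 = (-0.1100, +0.1100, 0)
  M1 = (+0.1100, +0.1100, 0)
  M2 = (+0.1100, -0.1100, 0)
  M3 = (-0.1100, -0.1100, 0)
rvec = (-0.1740, -0.2307, -0.1383), |rvec| = θ = 0.32035 rad = 18.355°
Rodrigues: sinθ=0.31490, 1−cosθ=0.05088; R = I + sinθ·[k]× + (1−cosθ)·[k]×²:
    [+0.96413 +0.15585 -0.21484]
    [-0.11605 +0.97551 +0.18686]
    [+0.23870 -0.15522 +0.95861]
t = (-0.1225, -0.1569, 1.4058) m
M0: Pc = R·M0+t = (-0.21141, -0.03683, +1.36247); u = 720.0·(-0.21141)/1.36247 + 335.8 = 224.0790, v = 471.7·(-0.03683)/1.36247 + 239.7 = 226.9495
M1: Pc = R·M1+t = (+0.00070, -0.06236, +1.41498); u = 720.0·(+0.00070)/1.41498 + 335.8 = 336.1551, v = 471.7·(-0.06236)/1.41498 + 239.7 = 218.9119
M2: Pc = R·M2+t = (-0.03359, -0.27697, +1.44913); u = 720.0·(-0.03359)/1.44913 + 335.8 = 319.1116, v = 471.7·(-0.27697)/1.44913 + 239.7 = 149.5444
M3: Pc = R·M3+t = (-0.24570, -0.25144, +1.39662); u = 720.0·(-0.24570)/1.39662 + 335.8 = 209.1351, v = 471.7·(-0.25144)/1.39662 + 239.7 = 154.7772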